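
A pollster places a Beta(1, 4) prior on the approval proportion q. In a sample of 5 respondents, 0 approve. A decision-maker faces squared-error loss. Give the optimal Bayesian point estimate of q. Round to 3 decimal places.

Posterior: Beta(1+0, 4+5) = Beta(1, 9).
Since α = 1 ≤ 1 and β > 1, the Beta density is monotone decreasing on [0,1]; the mode is at 0.
Mean = 1/(1+9) = 0.100.
Squared-error loss ⇒ the optimal estimator is the posterior mean.

0.100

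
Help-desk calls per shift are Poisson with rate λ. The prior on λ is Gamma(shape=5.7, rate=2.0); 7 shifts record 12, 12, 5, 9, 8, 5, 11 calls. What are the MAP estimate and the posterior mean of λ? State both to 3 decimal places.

λ_MAP = 7.411, E[λ|data] = 7.522

Σ counts = 62. Posterior: Gamma(shape = 5.7+62 = 67.7, rate = 2.0+7 = 9.0).
Mode = (α−1)/β = 66.7/9.0 = 7.411.
Mean = α/β = 67.7/9.0 = 7.522.
Right-skewed posterior ⇒ mode < mean.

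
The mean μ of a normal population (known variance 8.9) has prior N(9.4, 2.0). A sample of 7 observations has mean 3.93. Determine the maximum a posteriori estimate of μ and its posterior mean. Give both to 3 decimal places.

MAP = 6.056, posterior mean = 6.056

Posterior for μ is Normal. Precision-weighted mean: (1/2.0·9.4 + 7/8.9·3.93) / (1/2.0 + 7/8.9) = 6.056.
A Normal posterior is symmetric, so mode = mean.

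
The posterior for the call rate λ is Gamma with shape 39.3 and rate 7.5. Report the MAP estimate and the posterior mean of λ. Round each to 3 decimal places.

Mode = (α−1)/β = 38.3/7.5 = 5.107.
Mean = α/β = 39.3/7.5 = 5.240.
Right-skewed posterior ⇒ mode < mean.

λ_MAP = 5.107, E[λ|data] = 5.240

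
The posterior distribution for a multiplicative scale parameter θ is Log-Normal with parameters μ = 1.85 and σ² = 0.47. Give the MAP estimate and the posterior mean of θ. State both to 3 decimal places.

MAP estimate = 3.975, posterior mean = 8.045

Mode = exp(μ − σ²) = exp(1.38) = 3.975.
Mean = exp(μ + σ²/2) = exp(2.085) = 8.045.
Right-skewed posterior ⇒ mode < mean.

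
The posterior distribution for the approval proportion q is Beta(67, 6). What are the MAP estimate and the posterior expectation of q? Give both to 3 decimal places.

MAP = 0.930; posterior mean = 0.918

Mode = (67−1)/(67+6−2) = 66/71 = 0.930.
Mean = 67/(67+6) = 67/73 = 0.918.
Left-skewed posterior ⇒ mean < mode.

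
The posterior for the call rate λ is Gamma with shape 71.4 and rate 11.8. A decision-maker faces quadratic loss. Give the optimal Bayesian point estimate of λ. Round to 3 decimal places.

Mode = (α−1)/β = 70.4/11.8 = 5.966.
Mean = α/β = 71.4/11.8 = 6.051.
Quadratic loss ⇒ the optimal estimator is the posterior mean.

6.051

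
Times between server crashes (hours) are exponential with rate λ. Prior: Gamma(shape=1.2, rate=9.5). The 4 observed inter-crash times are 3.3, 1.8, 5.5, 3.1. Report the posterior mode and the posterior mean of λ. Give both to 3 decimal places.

MAP = 0.181; posterior mean = 0.224

Σ times = 13.7. Posterior: Gamma(shape = 1.2+4 = 5.2, rate = 9.5+13.7 = 23.2).
Mode = (α−1)/β = 4.2/23.2 = 0.181.
Mean = α/β = 5.2/23.2 = 0.224.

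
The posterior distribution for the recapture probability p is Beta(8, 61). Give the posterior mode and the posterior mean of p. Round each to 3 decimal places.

Mode = (8−1)/(8+61−2) = 7/67 = 0.104.
Mean = 8/(8+61) = 8/69 = 0.116.
The posterior is right-skewed, so the mean exceeds the mode.

MAP = 0.104, posterior mean = 0.116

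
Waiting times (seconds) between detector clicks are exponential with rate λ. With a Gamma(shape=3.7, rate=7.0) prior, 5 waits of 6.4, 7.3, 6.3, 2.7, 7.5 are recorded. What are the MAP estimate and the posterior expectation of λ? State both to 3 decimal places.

MAP = 0.207, posterior mean = 0.234

Σ times = 30.2. Posterior: Gamma(shape = 3.7+5 = 8.7, rate = 7.0+30.2 = 37.2).
Mode = (α−1)/β = 7.7/37.2 = 0.207.
Mean = α/β = 8.7/37.2 = 0.234.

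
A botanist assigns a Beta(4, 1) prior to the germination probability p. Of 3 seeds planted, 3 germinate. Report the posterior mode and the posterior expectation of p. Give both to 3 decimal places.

MAP = 1.000, posterior mean = 0.875

Posterior: Beta(4+3, 1+0) = Beta(7, 1).
Since β = 1 ≤ 1 and α > 1, the Beta density is monotone increasing on [0,1]; the mode is at 1.
Mean = 7/(7+1) = 0.875.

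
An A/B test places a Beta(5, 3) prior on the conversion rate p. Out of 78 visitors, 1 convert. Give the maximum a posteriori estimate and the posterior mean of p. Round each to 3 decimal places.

MAP = 0.060, posterior mean = 0.070

Posterior: Beta(5+1, 3+77) = Beta(6, 80).
Mode = (6−1)/(6+80−2) = 5/84 = 0.060.
Mean = 6/(6+80) = 6/86 = 0.070.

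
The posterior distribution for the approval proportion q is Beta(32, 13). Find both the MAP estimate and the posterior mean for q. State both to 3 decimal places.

MAP estimate = 0.721, posterior mean = 0.711

Mode = (32−1)/(32+13−2) = 31/43 = 0.721.
Mean = 32/(32+13) = 32/45 = 0.711.
The posterior is left-skewed, so the mode exceeds the mean.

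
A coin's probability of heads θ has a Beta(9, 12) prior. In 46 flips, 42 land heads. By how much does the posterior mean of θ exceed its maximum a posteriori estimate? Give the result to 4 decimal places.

Posterior: Beta(9+42, 12+4) = Beta(51, 16).
Mode = (51−1)/(51+16−2) = 50/65 = 0.7692.
Mean = 51/(51+16) = 51/67 = 0.7612.
Difference = 0.7612 − 0.7692 = -0.0080.

-0.0080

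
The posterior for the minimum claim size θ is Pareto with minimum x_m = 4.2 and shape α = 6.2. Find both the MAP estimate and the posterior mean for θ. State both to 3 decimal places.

θ_MAP = 4.200, E[θ|data] = 5.008

The Pareto density is strictly decreasing on [x_m, ∞), so the mode is x_m = 4.200.
Mean = α·x_m/(α−1) = 6.2·4.2/5.2 = 5.008.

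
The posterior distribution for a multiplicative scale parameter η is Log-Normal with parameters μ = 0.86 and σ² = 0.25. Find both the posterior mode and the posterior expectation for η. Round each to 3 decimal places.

Mode = exp(μ − σ²) = exp(0.61) = 1.840.
Mean = exp(μ + σ²/2) = exp(0.985) = 2.678.

posterior mode = 1.840, posterior expectation = 2.678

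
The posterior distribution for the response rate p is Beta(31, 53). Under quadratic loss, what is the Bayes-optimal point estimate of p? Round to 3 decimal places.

Mode = (31−1)/(31+53−2) = 30/82 = 0.366.
Mean = 31/(31+53) = 31/84 = 0.369.
Quadratic loss ⇒ the optimal estimator is the posterior mean.

0.369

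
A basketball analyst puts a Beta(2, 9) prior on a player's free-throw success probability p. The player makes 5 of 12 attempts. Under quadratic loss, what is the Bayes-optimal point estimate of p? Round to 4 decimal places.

Posterior: Beta(2+5, 9+7) = Beta(7, 16).
Mode = (7−1)/(7+16−2) = 6/21 = 0.2857.
Mean = 7/(7+16) = 7/23 = 0.3043.
Quadratic loss ⇒ the optimal estimator is the posterior mean.

0.3043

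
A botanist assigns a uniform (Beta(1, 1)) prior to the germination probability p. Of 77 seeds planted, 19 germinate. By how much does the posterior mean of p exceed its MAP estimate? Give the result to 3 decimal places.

0.006

Posterior: Beta(1+19, 1+58) = Beta(20, 59).
Mode = (20−1)/(20+59−2) = 19/77 = 0.247.
With a flat prior the MAP equals the MLE, 19/77.
Mean = 20/(20+59) = 20/79 = 0.253.
Difference = 0.253 − 0.247 = 0.006.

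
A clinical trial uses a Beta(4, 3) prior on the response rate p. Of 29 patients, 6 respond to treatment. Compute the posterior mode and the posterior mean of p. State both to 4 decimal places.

posterior mode = 0.2647, posterior mean = 0.2778

Posterior: Beta(4+6, 3+23) = Beta(10, 26).
Mode = (10−1)/(10+26−2) = 9/34 = 0.2647.
Mean = 10/(10+26) = 10/36 = 0.2778.
The mean is pulled above the mode by the posterior's right skew.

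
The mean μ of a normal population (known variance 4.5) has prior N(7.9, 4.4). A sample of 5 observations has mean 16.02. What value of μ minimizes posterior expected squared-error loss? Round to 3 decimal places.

Posterior for μ is Normal. Precision-weighted mean: (1/4.4·7.9 + 5/4.5·16.02) / (1/4.4 + 5/4.5) = 14.641.
A Normal posterior is symmetric, so mode = mean.
Squared-error loss ⇒ the optimal estimator is the posterior mean.

14.641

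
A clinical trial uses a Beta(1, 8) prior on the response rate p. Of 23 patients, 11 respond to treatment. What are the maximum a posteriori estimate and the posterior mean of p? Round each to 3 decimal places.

Posterior: Beta(1+11, 8+12) = Beta(12, 20).
Mode = (12−1)/(12+20−2) = 11/30 = 0.367.
Mean = 12/(12+20) = 12/32 = 0.375.

MAP = 0.367, posterior mean = 0.375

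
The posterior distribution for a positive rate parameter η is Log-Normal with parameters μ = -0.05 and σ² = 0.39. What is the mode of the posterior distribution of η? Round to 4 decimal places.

0.6440

Mode = exp(μ − σ²) = exp(-0.44) = 0.6440.
Mean = exp(μ + σ²/2) = exp(0.145) = 1.1560.
This is the posterior mode — the MAP estimate.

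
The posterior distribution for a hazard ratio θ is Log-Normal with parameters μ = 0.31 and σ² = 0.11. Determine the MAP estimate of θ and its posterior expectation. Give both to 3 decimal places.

MAP estimate = 1.221, posterior expectation = 1.441

Mode = exp(μ − σ²) = exp(0.20) = 1.221.
Mean = exp(μ + σ²/2) = exp(0.365) = 1.441.
The posterior is right-skewed, so the mean exceeds the mode.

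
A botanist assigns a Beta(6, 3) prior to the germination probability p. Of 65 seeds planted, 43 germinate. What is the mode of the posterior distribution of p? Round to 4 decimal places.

Posterior: Beta(6+43, 3+22) = Beta(49, 25).
Mode = (49−1)/(49+25−2) = 48/72 = 0.6667.
Mean = 49/(49+25) = 49/74 = 0.6622.
This is the posterior mode — the MAP estimate.

0.6667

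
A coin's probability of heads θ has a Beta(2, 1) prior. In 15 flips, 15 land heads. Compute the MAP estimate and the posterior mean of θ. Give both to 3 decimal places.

MAP = 1.000; posterior mean = 0.944

Posterior: Beta(2+15, 1+0) = Beta(17, 1).
Since β = 1 ≤ 1 and α > 1, the Beta density is monotone increasing on [0,1]; the mode is at 1.
Mean = 17/(17+1) = 0.944.
Mode > mean: the posterior has a left tail.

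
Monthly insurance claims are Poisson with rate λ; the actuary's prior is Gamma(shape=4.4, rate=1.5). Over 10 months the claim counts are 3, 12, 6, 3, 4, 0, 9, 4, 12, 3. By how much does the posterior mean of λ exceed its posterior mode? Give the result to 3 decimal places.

0.087

Σ counts = 56. Posterior: Gamma(shape = 4.4+56 = 60.4, rate = 1.5+10 = 11.5).
Mode = (α−1)/β = 59.4/11.5 = 5.165.
Mean = α/β = 60.4/11.5 = 5.252.
Difference = 5.252 − 5.165 = 0.087.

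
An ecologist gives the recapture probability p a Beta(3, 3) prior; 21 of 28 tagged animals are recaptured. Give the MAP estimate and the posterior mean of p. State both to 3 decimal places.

Posterior: Beta(3+21, 3+7) = Beta(24, 10).
Mode = (24−1)/(24+10−2) = 23/32 = 0.719.
Mean = 24/(24+10) = 24/34 = 0.706.
The mean is pulled below the mode by the posterior's left skew.

p_MAP = 0.719, E[p|data] = 0.706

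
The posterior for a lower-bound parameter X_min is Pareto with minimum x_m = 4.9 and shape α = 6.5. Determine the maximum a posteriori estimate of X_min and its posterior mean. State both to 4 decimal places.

X_min_MAP = 4.9000, E[X_min|data] = 5.7909

The Pareto density is strictly decreasing on [x_m, ∞), so the mode is x_m = 4.9000.
Mean = α·x_m/(α−1) = 6.5·4.9/5.5 = 5.7909.
Right-skewed posterior ⇒ mode < mean.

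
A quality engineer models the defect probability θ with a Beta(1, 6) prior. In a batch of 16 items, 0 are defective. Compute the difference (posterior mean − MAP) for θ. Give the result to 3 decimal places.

0.043

Posterior: Beta(1+0, 6+16) = Beta(1, 22).
Since α = 1 ≤ 1 and β > 1, the Beta density is monotone decreasing on [0,1]; the mode is at 0.
Mean = 1/(1+22) = 0.043.
Difference = 0.043 − 0.000 = 0.043.
The mean is pulled above the mode by the posterior's right skew.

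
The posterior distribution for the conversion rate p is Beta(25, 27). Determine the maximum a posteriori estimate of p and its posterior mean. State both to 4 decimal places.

Mode = (25−1)/(25+27−2) = 24/50 = 0.4800.
Mean = 25/(25+27) = 25/52 = 0.4808.

maximum a posteriori estimate = 0.4800, posterior mean = 0.4808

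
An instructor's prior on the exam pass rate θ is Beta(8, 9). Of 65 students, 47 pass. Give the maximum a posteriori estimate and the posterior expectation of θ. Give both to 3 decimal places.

Posterior: Beta(8+47, 9+18) = Beta(55, 27).
Mode = (55−1)/(55+27−2) = 54/80 = 0.675.
Mean = 55/(55+27) = 55/82 = 0.671.

MAP = 0.675, posterior mean = 0.671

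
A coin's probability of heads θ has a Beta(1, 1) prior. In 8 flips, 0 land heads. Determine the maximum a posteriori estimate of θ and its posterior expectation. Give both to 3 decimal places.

MAP = 0.000; posterior mean = 0.100

Posterior: Beta(1+0, 1+8) = Beta(1, 9).
Since α = 1 ≤ 1 and β > 1, the Beta density is monotone decreasing on [0,1]; the mode is at 0.
Mean = 1/(1+9) = 0.100.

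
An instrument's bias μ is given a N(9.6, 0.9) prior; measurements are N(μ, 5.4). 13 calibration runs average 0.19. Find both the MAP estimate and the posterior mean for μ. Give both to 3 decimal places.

Posterior for μ is Normal. Precision-weighted mean: (1/0.9·9.6 + 13/5.4·0.19) / (1/0.9 + 13/5.4) = 3.162.
A Normal posterior is symmetric, so mode = mean.

μ_MAP = 3.162, E[μ|data] = 3.162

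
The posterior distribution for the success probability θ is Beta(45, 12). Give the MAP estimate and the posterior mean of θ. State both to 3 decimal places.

MAP estimate = 0.800, posterior mean = 0.789

Mode = (45−1)/(45+12−2) = 44/55 = 0.800.
Mean = 45/(45+12) = 45/57 = 0.789.
The mean is pulled below the mode by the posterior's left skew.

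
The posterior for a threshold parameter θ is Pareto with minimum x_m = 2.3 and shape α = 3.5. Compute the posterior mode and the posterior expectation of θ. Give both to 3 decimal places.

The Pareto density is strictly decreasing on [x_m, ∞), so the mode is x_m = 2.300.
Mean = α·x_m/(α−1) = 3.5·2.3/2.5 = 3.220.
The posterior is right-skewed, so the mean exceeds the mode.

θ_MAP = 2.300, E[θ|data] = 3.220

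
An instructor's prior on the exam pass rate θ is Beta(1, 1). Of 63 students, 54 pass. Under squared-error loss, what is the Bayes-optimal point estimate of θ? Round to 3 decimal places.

0.846

Posterior: Beta(1+54, 1+9) = Beta(55, 10).
Mode = (55−1)/(55+10−2) = 54/63 = 0.857.
With a flat prior the MAP equals the MLE, 54/63.
Mean = 55/(55+10) = 55/65 = 0.846.
Squared-error loss ⇒ the optimal estimator is the posterior mean.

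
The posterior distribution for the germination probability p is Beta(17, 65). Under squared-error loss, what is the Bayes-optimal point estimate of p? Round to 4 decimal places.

0.2073

Mode = (17−1)/(17+65−2) = 16/80 = 0.2000.
Mean = 17/(17+65) = 17/82 = 0.2073.
Squared-error loss ⇒ the optimal estimator is the posterior mean.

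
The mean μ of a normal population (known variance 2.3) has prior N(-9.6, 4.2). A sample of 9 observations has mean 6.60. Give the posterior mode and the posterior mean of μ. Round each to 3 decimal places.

Posterior for μ is Normal. Precision-weighted mean: (1/4.2·-9.6 + 9/2.3·6.60) / (1/4.2 + 9/2.3) = 5.671.
A Normal posterior is symmetric, so mode = mean.

MAP = 5.671; posterior mean = 5.671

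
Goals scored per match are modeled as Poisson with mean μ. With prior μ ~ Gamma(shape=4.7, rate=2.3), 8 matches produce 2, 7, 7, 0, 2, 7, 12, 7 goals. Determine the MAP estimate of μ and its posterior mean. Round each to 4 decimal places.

Σ counts = 44. Posterior: Gamma(shape = 4.7+44 = 48.7, rate = 2.3+8 = 10.3).
Mode = (α−1)/β = 47.7/10.3 = 4.6311.
Mean = α/β = 48.7/10.3 = 4.7282.

MAP = 4.6311; posterior mean = 4.7282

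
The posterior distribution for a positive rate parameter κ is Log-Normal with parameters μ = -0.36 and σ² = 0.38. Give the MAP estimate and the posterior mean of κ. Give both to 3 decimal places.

MAP = 0.477; posterior mean = 0.844

Mode = exp(μ − σ²) = exp(-0.74) = 0.477.
Mean = exp(μ + σ²/2) = exp(-0.170) = 0.844.
Right-skewed posterior ⇒ mode < mean.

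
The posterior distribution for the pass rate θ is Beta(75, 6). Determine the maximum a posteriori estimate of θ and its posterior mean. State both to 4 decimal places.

MAP = 0.9367, posterior mean = 0.9259

Mode = (75−1)/(75+6−2) = 74/79 = 0.9367.
Mean = 75/(75+6) = 75/81 = 0.9259.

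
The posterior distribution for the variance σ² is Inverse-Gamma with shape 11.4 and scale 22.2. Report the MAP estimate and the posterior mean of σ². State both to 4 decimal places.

MAP: 1.7903. Posterior mean: 2.1346.

Mode = β/(α+1) = 22.2/12.4 = 1.7903.
Mean = β/(α−1) = 22.2/10.4 = 2.1346.
The mean is pulled above the mode by the posterior's right skew.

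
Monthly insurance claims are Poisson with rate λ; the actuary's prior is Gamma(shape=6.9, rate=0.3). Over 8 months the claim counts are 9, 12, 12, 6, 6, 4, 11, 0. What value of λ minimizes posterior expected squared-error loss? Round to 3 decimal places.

8.060

Σ counts = 60. Posterior: Gamma(shape = 6.9+60 = 66.9, rate = 0.3+8 = 8.3).
Mode = (α−1)/β = 65.9/8.3 = 7.940.
Mean = α/β = 66.9/8.3 = 8.060.
Squared-error loss ⇒ the optimal estimator is the posterior mean.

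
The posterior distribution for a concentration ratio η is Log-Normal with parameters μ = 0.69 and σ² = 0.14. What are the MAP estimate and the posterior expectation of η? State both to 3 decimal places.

Mode = exp(μ − σ²) = exp(0.55) = 1.733.
Mean = exp(μ + σ²/2) = exp(0.760) = 2.138.

MAP estimate = 1.733, posterior expectation = 2.138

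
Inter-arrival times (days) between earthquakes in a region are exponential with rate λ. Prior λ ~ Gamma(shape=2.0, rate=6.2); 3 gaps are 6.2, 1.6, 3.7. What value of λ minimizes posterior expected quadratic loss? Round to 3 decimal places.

Σ times = 11.5. Posterior: Gamma(shape = 2.0+3 = 5.0, rate = 6.2+11.5 = 17.7).
Mode = (α−1)/β = 4.0/17.7 = 0.226.
Mean = α/β = 5.0/17.7 = 0.282.
Quadratic loss ⇒ the optimal estimator is the posterior mean.

0.282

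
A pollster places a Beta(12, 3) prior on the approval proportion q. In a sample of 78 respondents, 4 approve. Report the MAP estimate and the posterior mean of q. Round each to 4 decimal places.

Posterior: Beta(12+4, 3+74) = Beta(16, 77).
Mode = (16−1)/(16+77−2) = 15/91 = 0.1648.
Mean = 16/(16+77) = 16/93 = 0.1720.
Mean > mode: the posterior has a right tail.

MAP = 0.1648, posterior mean = 0.1720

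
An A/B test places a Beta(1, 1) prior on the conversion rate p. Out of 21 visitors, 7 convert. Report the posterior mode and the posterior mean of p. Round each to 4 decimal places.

posterior mode = 0.3333, posterior mean = 0.3478

Posterior: Beta(1+7, 1+14) = Beta(8, 15).
Mode = (8−1)/(8+15−2) = 7/21 = 0.3333.
Mean = 8/(8+15) = 8/23 = 0.3478.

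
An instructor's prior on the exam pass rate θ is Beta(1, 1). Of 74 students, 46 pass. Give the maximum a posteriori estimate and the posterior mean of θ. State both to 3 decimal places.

MAP = 0.622; posterior mean = 0.618

Posterior: Beta(1+46, 1+28) = Beta(47, 29).
Mode = (47−1)/(47+29−2) = 46/74 = 0.622.
Mean = 47/(47+29) = 47/76 = 0.618.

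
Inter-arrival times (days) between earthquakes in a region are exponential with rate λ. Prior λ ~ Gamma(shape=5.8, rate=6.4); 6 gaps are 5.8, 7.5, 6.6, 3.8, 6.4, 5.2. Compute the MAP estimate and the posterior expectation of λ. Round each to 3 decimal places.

MAP estimate = 0.259, posterior expectation = 0.283

Σ times = 35.3. Posterior: Gamma(shape = 5.8+6 = 11.8, rate = 6.4+35.3 = 41.7).
Mode = (α−1)/β = 10.8/41.7 = 0.259.
Mean = α/β = 11.8/41.7 = 0.283.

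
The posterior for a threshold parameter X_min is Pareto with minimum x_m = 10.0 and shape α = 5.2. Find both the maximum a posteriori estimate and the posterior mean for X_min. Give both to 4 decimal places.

The Pareto density is strictly decreasing on [x_m, ∞), so the mode is x_m = 10.0000.
Mean = α·x_m/(α−1) = 5.2·10.0/4.2 = 12.3810.

X_min_MAP = 10.0000, E[X_min|data] = 12.3810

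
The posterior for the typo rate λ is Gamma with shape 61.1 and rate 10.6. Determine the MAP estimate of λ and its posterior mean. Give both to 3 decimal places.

Mode = (α−1)/β = 60.1/10.6 = 5.670.
Mean = α/β = 61.1/10.6 = 5.764.
The posterior is right-skewed, so the mean exceeds the mode.

MAP = 5.670, posterior mean = 5.764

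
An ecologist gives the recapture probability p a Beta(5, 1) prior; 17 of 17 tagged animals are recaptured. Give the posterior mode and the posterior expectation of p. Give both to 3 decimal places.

Posterior: Beta(5+17, 1+0) = Beta(22, 1).
Since β = 1 ≤ 1 and α > 1, the Beta density is monotone increasing on [0,1]; the mode is at 1.
Mean = 22/(22+1) = 0.957.
The posterior is left-skewed, so the mode exceeds the mean.

MAP = 1.000, posterior mean = 0.957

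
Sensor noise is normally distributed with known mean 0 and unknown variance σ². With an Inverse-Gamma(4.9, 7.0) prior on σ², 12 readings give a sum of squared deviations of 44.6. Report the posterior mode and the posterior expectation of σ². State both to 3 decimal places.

MAP = 2.462, posterior mean = 2.960

Posterior: Inverse-Gamma(shape = 4.9+12/2 = 10.9, scale = 7.0+44.6/2 = 29.3).
Mode = β/(α+1) = 29.3/11.9 = 2.462.
Mean = β/(α−1) = 29.3/9.9 = 2.960.
Right-skewed posterior ⇒ mode < mean.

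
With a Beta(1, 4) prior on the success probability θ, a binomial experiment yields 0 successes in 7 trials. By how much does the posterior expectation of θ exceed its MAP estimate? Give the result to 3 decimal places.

0.083

Posterior: Beta(1+0, 4+7) = Beta(1, 11).
Since α = 1 ≤ 1 and β > 1, the Beta density is monotone decreasing on [0,1]; the mode is at 0.
Mean = 1/(1+11) = 0.083.
Difference = 0.083 − 0.000 = 0.083.
Mean > mode: the posterior has a right tail.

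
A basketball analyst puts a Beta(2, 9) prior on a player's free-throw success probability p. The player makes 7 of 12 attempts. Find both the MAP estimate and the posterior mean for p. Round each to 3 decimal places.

MAP = 0.381, posterior mean = 0.391

Posterior: Beta(2+7, 9+5) = Beta(9, 14).
Mode = (9−1)/(9+14−2) = 8/21 = 0.381.
Mean = 9/(9+14) = 9/23 = 0.391.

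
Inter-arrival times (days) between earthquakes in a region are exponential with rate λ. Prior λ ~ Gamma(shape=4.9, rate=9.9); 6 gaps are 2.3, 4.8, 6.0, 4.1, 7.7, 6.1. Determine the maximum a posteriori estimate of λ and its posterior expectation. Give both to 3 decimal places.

maximum a posteriori estimate = 0.242, posterior expectation = 0.267

Σ times = 31.0. Posterior: Gamma(shape = 4.9+6 = 10.9, rate = 9.9+31.0 = 40.9).
Mode = (α−1)/β = 9.9/40.9 = 0.242.
Mean = α/β = 10.9/40.9 = 0.267.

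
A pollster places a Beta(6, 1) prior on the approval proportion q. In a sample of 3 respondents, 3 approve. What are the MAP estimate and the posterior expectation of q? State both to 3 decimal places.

Posterior: Beta(6+3, 1+0) = Beta(9, 1).
Since β = 1 ≤ 1 and α > 1, the Beta density is monotone increasing on [0,1]; the mode is at 1.
Mean = 9/(9+1) = 0.900.

MAP: 1.000. Posterior mean: 0.900.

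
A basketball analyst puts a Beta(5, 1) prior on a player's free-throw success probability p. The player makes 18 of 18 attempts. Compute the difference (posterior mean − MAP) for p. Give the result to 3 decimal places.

-0.042

Posterior: Beta(5+18, 1+0) = Beta(23, 1).
Since β = 1 ≤ 1 and α > 1, the Beta density is monotone increasing on [0,1]; the mode is at 1.
Mean = 23/(23+1) = 0.958.
Difference = 0.958 − 1.000 = -0.042.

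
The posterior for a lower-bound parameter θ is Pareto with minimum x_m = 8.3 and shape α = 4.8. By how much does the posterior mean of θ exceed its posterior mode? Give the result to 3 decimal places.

The Pareto density is strictly decreasing on [x_m, ∞), so the mode is x_m = 8.300.
Mean = α·x_m/(α−1) = 4.8·8.3/3.8 = 10.484.
Difference = 10.484 − 8.300 = 2.184.
Right-skewed posterior ⇒ mode < mean.

2.184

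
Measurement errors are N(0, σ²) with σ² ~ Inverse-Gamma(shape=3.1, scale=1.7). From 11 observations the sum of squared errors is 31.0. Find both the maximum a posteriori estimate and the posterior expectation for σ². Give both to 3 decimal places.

Posterior: Inverse-Gamma(shape = 3.1+11/2 = 8.6, scale = 1.7+31.0/2 = 17.2).
Mode = β/(α+1) = 17.2/9.6 = 1.792.
Mean = β/(α−1) = 17.2/7.6 = 2.263.
The mean is pulled above the mode by the posterior's right skew.

σ²_MAP = 1.792, E[σ²|data] = 2.263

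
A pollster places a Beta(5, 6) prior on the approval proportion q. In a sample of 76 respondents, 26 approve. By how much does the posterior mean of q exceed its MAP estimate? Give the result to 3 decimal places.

Posterior: Beta(5+26, 6+50) = Beta(31, 56).
Mode = (31−1)/(31+56−2) = 30/85 = 0.353.
Mean = 31/(31+56) = 31/87 = 0.356.
Difference = 0.356 − 0.353 = 0.003.
Mean > mode: the posterior has a right tail.

0.003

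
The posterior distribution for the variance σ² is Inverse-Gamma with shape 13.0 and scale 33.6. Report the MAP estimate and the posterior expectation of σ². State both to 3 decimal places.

Mode = β/(α+1) = 33.6/14.0 = 2.400.
Mean = β/(α−1) = 33.6/12.0 = 2.800.

σ²_MAP = 2.400, E[σ²|data] = 2.800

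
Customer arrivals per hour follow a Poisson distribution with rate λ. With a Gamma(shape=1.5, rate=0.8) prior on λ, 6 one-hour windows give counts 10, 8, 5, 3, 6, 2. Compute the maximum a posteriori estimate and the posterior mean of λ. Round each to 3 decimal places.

Σ counts = 34. Posterior: Gamma(shape = 1.5+34 = 35.5, rate = 0.8+6 = 6.8).
Mode = (α−1)/β = 34.5/6.8 = 5.074.
Mean = α/β = 35.5/6.8 = 5.221.
Right-skewed posterior ⇒ mode < mean.

MAP = 5.074; posterior mean = 5.221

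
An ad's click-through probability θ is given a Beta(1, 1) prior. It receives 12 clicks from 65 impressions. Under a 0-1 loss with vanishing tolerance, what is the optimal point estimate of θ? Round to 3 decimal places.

0.185

Posterior: Beta(1+12, 1+53) = Beta(13, 54).
Mode = (13−1)/(13+54−2) = 12/65 = 0.185.
With a flat prior the MAP equals the MLE, 12/65.
Mean = 13/(13+54) = 13/67 = 0.194.
This is the posterior mode — the MAP estimate.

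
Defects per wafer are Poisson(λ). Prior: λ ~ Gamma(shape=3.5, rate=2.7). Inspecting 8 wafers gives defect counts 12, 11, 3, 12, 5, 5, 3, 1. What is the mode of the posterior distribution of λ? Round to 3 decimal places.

Σ counts = 52. Posterior: Gamma(shape = 3.5+52 = 55.5, rate = 2.7+8 = 10.7).
Mode = (α−1)/β = 54.5/10.7 = 5.093.
Mean = α/β = 55.5/10.7 = 5.187.
This is the posterior mode — the MAP estimate.

5.093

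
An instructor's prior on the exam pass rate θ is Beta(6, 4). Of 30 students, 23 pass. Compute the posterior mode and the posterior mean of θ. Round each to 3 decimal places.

Posterior: Beta(6+23, 4+7) = Beta(29, 11).
Mode = (29−1)/(29+11−2) = 28/38 = 0.737.
Mean = 29/(29+11) = 29/40 = 0.725.

posterior mode = 0.737, posterior mean = 0.725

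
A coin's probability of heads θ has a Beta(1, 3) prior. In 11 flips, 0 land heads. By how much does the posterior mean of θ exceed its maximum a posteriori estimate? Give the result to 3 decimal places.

Posterior: Beta(1+0, 3+11) = Beta(1, 14).
Since α = 1 ≤ 1 and β > 1, the Beta density is monotone decreasing on [0,1]; the mode is at 0.
Mean = 1/(1+14) = 0.067.
Difference = 0.067 − 0.000 = 0.067.

0.067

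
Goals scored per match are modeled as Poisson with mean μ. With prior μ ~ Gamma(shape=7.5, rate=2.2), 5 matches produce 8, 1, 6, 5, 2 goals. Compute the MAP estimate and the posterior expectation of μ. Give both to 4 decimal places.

Σ counts = 22. Posterior: Gamma(shape = 7.5+22 = 29.5, rate = 2.2+5 = 7.2).
Mode = (α−1)/β = 28.5/7.2 = 3.9583.
Mean = α/β = 29.5/7.2 = 4.0972.

MAP estimate = 3.9583, posterior expectation = 4.0972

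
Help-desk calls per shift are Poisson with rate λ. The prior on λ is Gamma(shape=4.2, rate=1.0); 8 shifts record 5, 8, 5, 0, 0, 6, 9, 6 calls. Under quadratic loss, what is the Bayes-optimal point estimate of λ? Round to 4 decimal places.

4.8000

Σ counts = 39. Posterior: Gamma(shape = 4.2+39 = 43.2, rate = 1.0+8 = 9.0).
Mode = (α−1)/β = 42.2/9.0 = 4.6889.
Mean = α/β = 43.2/9.0 = 4.8000.
Quadratic loss ⇒ the optimal estimator is the posterior mean.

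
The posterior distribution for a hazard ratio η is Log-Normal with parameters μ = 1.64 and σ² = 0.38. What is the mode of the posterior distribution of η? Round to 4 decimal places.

Mode = exp(μ − σ²) = exp(1.26) = 3.5254.
Mean = exp(μ + σ²/2) = exp(1.830) = 6.2339.
This is the posterior mode — the MAP estimate.

3.5254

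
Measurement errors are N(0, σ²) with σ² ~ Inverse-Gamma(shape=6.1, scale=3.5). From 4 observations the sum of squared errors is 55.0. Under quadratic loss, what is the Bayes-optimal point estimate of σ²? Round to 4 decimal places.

Posterior: Inverse-Gamma(shape = 6.1+4/2 = 8.1, scale = 3.5+55.0/2 = 31.0).
Mode = β/(α+1) = 31.0/9.1 = 3.4066.
Mean = β/(α−1) = 31.0/7.1 = 4.3662.
Quadratic loss ⇒ the optimal estimator is the posterior mean.

4.3662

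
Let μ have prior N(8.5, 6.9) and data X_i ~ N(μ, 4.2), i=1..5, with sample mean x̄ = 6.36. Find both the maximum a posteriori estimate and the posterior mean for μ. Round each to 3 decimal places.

μ_MAP = 6.592, E[μ|data] = 6.592

Posterior for μ is Normal. Precision-weighted mean: (1/6.9·8.5 + 5/4.2·6.36) / (1/6.9 + 5/4.2) = 6.592.
A Normal posterior is symmetric, so mode = mean.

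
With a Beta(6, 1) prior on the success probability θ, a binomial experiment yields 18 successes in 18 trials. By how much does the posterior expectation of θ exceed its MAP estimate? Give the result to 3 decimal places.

Posterior: Beta(6+18, 1+0) = Beta(24, 1).
Since β = 1 ≤ 1 and α > 1, the Beta density is monotone increasing on [0,1]; the mode is at 1.
Mean = 24/(24+1) = 0.960.
Difference = 0.960 − 1.000 = -0.040.

-0.040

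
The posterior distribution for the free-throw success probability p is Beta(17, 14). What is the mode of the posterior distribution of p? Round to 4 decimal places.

0.5517

Mode = (17−1)/(17+14−2) = 16/29 = 0.5517.
Mean = 17/(17+14) = 17/31 = 0.5484.
This is the posterior mode — the MAP estimate.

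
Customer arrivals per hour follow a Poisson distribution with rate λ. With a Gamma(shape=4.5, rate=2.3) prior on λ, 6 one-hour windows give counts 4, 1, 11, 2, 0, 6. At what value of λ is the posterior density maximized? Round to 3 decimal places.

3.313

Σ counts = 24. Posterior: Gamma(shape = 4.5+24 = 28.5, rate = 2.3+6 = 8.3).
Mode = (α−1)/β = 27.5/8.3 = 3.313.
Mean = α/β = 28.5/8.3 = 3.434.
This is the posterior mode — the MAP estimate.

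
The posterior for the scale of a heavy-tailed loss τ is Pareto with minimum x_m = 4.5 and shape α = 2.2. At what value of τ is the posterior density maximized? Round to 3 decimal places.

The Pareto density is strictly decreasing on [x_m, ∞), so the mode is x_m = 4.500.
Mean = α·x_m/(α−1) = 2.2·4.5/1.2 = 8.250.
This is the posterior mode — the MAP estimate.

4.500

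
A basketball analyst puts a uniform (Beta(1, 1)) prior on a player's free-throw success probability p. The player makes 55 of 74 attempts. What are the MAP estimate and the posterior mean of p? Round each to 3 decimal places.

MAP estimate = 0.743, posterior mean = 0.737

Posterior: Beta(1+55, 1+19) = Beta(56, 20).
Mode = (56−1)/(56+20−2) = 55/74 = 0.743.
With a flat prior the MAP equals the MLE, 55/74.
Mean = 56/(56+20) = 56/76 = 0.737.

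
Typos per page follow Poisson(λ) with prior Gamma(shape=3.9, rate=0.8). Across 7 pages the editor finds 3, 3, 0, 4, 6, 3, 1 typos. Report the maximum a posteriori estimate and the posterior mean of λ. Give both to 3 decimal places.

Σ counts = 20. Posterior: Gamma(shape = 3.9+20 = 23.9, rate = 0.8+7 = 7.8).
Mode = (α−1)/β = 22.9/7.8 = 2.936.
Mean = α/β = 23.9/7.8 = 3.064.
Right-skewed posterior ⇒ mode < mean.

MAP = 2.936, posterior mean = 3.064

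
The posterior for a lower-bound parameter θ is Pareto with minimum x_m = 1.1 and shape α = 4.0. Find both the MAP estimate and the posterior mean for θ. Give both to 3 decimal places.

θ_MAP = 1.100, E[θ|data] = 1.467

The Pareto density is strictly decreasing on [x_m, ∞), so the mode is x_m = 1.100.
Mean = α·x_m/(α−1) = 4.0·1.1/3.0 = 1.467.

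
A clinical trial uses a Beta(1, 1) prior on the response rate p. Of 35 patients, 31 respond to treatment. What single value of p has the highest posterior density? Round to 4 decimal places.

Posterior: Beta(1+31, 1+4) = Beta(32, 5).
Mode = (32−1)/(32+5−2) = 31/35 = 0.8857.
With a flat prior the MAP equals the MLE, 31/35.
Mean = 32/(32+5) = 32/37 = 0.8649.
This is the posterior mode — the MAP estimate.

0.8857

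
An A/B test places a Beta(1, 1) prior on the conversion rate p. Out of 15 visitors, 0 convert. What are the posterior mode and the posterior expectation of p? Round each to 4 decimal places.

Posterior: Beta(1+0, 1+15) = Beta(1, 16).
Since α = 1 ≤ 1 and β > 1, the Beta density is monotone decreasing on [0,1]; the mode is at 0.
Mean = 1/(1+16) = 0.0588.

MAP = 0.0000, posterior mean = 0.0588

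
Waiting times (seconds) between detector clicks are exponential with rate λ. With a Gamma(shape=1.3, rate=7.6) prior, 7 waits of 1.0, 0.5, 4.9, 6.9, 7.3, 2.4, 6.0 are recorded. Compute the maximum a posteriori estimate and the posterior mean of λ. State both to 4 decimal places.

MAP = 0.1995, posterior mean = 0.2268

Σ times = 29.0. Posterior: Gamma(shape = 1.3+7 = 8.3, rate = 7.6+29.0 = 36.6).
Mode = (α−1)/β = 7.3/36.6 = 0.1995.
Mean = α/β = 8.3/36.6 = 0.2268.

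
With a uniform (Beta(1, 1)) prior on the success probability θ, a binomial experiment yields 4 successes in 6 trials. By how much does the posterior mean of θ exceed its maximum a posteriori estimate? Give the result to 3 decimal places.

Posterior: Beta(1+4, 1+2) = Beta(5, 3).
Mode = (5−1)/(5+3−2) = 4/6 = 0.667.
Mean = 5/(5+3) = 5/8 = 0.625.
Difference = 0.625 − 0.667 = -0.042.

-0.042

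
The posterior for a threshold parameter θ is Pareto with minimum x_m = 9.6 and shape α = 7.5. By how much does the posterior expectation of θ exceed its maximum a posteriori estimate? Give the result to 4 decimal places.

1.4769

The Pareto density is strictly decreasing on [x_m, ∞), so the mode is x_m = 9.6000.
Mean = α·x_m/(α−1) = 7.5·9.6/6.5 = 11.0769.
Difference = 11.0769 − 9.6000 = 1.4769.
The posterior is right-skewed, so the mean exceeds the mode.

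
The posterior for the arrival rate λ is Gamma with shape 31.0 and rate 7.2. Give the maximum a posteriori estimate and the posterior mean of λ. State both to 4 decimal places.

Mode = (α−1)/β = 30.0/7.2 = 4.1667.
Mean = α/β = 31.0/7.2 = 4.3056.
The posterior is right-skewed, so the mean exceeds the mode.

MAP = 4.1667; posterior mean = 4.3056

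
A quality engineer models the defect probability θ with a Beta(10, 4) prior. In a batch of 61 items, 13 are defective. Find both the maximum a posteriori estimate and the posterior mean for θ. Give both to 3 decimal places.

Posterior: Beta(10+13, 4+48) = Beta(23, 52).
Mode = (23−1)/(23+52−2) = 22/73 = 0.301.
Mean = 23/(23+52) = 23/75 = 0.307.

MAP = 0.301, posterior mean = 0.307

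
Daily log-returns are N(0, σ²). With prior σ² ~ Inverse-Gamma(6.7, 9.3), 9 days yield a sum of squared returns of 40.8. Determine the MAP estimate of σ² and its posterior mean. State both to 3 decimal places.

MAP = 2.434, posterior mean = 2.912

Posterior: Inverse-Gamma(shape = 6.7+9/2 = 11.2, scale = 9.3+40.8/2 = 29.7).
Mode = β/(α+1) = 29.7/12.2 = 2.434.
Mean = β/(α−1) = 29.7/10.2 = 2.912.
The posterior is right-skewed, so the mean exceeds the mode.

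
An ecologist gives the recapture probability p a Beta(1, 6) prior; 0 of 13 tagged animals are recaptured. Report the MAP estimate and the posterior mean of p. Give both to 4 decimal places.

MAP estimate = 0.0000, posterior mean = 0.0500

Posterior: Beta(1+0, 6+13) = Beta(1, 19).
Since α = 1 ≤ 1 and β > 1, the Beta density is monotone decreasing on [0,1]; the mode is at 0.
Mean = 1/(1+19) = 0.0500.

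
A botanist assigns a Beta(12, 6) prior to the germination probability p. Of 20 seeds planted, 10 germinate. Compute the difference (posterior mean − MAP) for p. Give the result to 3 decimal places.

Posterior: Beta(12+10, 6+10) = Beta(22, 16).
Mode = (22−1)/(22+16−2) = 21/36 = 0.583.
Mean = 22/(22+16) = 22/38 = 0.579.
Difference = 0.579 − 0.583 = -0.004.
Left-skewed posterior ⇒ mean < mode.

-0.004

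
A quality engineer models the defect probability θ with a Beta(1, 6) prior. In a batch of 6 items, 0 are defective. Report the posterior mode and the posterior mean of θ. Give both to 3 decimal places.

Posterior: Beta(1+0, 6+6) = Beta(1, 12).
Since α = 1 ≤ 1 and β > 1, the Beta density is monotone decreasing on [0,1]; the mode is at 0.
Mean = 1/(1+12) = 0.077.

posterior mode = 0.000, posterior mean = 0.077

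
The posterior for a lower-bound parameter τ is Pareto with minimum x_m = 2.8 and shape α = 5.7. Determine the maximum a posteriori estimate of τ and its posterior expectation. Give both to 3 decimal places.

The Pareto density is strictly decreasing on [x_m, ∞), so the mode is x_m = 2.800.
Mean = α·x_m/(α−1) = 5.7·2.8/4.7 = 3.396.
The mean is pulled above the mode by the posterior's right skew.

maximum a posteriori estimate = 2.800, posterior expectation = 3.396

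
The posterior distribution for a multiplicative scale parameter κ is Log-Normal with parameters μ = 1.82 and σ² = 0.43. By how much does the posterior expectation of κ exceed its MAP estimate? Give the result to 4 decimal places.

3.6374

Mode = exp(μ − σ²) = exp(1.39) = 4.0149.
Mean = exp(μ + σ²/2) = exp(2.035) = 7.6523.
Difference = 7.6523 − 4.0149 = 3.6374.
Mean > mode: the posterior has a right tail.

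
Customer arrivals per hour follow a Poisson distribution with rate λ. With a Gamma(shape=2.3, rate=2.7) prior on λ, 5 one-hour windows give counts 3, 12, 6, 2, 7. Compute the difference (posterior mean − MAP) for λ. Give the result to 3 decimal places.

0.130

Σ counts = 30. Posterior: Gamma(shape = 2.3+30 = 32.3, rate = 2.7+5 = 7.7).
Mode = (α−1)/β = 31.3/7.7 = 4.065.
Mean = α/β = 32.3/7.7 = 4.195.
Difference = 4.195 − 4.065 = 0.130.
The mean is pulled above the mode by the posterior's right skew.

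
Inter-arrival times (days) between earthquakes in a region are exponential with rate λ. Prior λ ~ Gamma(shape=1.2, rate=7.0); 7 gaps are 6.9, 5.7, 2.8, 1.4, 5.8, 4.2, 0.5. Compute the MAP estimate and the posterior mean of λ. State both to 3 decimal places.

Σ times = 27.3. Posterior: Gamma(shape = 1.2+7 = 8.2, rate = 7.0+27.3 = 34.3).
Mode = (α−1)/β = 7.2/34.3 = 0.210.
Mean = α/β = 8.2/34.3 = 0.239.
Mean > mode: the posterior has a right tail.

MAP = 0.210, posterior mean = 0.239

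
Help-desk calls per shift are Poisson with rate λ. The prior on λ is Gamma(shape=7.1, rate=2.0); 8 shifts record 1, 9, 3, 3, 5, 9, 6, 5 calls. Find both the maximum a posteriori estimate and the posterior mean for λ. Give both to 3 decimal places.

MAP = 4.710, posterior mean = 4.810

Σ counts = 41. Posterior: Gamma(shape = 7.1+41 = 48.1, rate = 2.0+8 = 10.0).
Mode = (α−1)/β = 47.1/10.0 = 4.710.
Mean = α/β = 48.1/10.0 = 4.810.
The mean is pulled above the mode by the posterior's right skew.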